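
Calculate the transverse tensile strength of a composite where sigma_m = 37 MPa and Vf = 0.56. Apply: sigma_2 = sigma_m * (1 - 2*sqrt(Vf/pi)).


factor = 1 - 2*sqrt(0.56/pi) = 0.1556
sigma_2 = 37 * 0.1556 = 5.76 MPa

5.76 MPa


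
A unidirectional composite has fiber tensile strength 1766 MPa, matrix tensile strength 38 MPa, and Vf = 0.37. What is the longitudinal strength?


sigma_1 = sigma_f*Vf + sigma_m*(1-Vf) = 1766*0.37 + 38*0.63 = 677.4 MPa

677.4 MPa


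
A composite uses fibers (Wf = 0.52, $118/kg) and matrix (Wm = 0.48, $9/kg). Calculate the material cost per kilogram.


Cost = cost_f*Wf + cost_m*Wm = 118*0.52 + 9*0.48 = $65.68/kg

$65.68/kg


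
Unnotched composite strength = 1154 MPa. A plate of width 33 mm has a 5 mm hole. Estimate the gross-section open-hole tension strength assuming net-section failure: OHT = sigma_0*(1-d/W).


OHT = sigma_0*(1-d/W) = 1154*(1-5/33) = 979.2 MPa

979.2 MPa


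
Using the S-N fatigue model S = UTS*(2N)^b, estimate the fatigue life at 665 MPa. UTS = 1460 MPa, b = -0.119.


N = 0.5 * (S/UTS)^(1/b) = 0.5 * (665/1460)^(1/-0.119) = 370.6638 cycles

370.6638 cycles


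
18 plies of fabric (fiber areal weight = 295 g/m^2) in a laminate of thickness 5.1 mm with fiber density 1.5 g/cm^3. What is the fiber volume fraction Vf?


Vf = n * FAW / (rho_f * h * 1000) = 18 * 295 / (1.5 * 5.1 * 1000) = 0.6941

0.6941


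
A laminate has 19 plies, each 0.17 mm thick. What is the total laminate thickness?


h = n * t_ply = 19 * 0.17 = 3.23 mm

3.23 mm


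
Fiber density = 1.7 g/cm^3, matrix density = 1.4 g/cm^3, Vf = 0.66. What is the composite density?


rho_c = rho_f*Vf + rho_m*(1-Vf) = 1.7*0.66 + 1.4*0.34 = 1.598 g/cm^3

1.598 g/cm^3


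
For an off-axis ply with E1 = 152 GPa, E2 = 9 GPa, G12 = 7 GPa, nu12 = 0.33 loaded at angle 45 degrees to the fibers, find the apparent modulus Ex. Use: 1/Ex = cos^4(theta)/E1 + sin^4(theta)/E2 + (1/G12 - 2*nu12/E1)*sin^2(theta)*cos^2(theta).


cos^4(45) = 0.25, sin^4(45) = 0.25, sin^2(45)*cos^2(45) = 0.25
1/G12 - 2*nu12/E1 = 1/7 - 2*0.33/152 = 0.138515 GPa^-1
1/Ex = 0.25/152 + 0.25/9 + 0.138515*0.25 = 0.0640513 GPa^-1
Ex = 15.61 GPa

15.61 GPa


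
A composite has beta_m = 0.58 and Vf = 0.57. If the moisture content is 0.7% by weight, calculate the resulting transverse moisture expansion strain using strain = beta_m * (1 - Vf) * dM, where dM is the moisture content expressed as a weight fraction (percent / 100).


dM = 0.7/100 = 0.007
strain = beta_m * (1-Vf) * dM = 0.58 * 0.43 * 0.007 = 0.0017458

0.0017458


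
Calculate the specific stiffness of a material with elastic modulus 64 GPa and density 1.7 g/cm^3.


Specific stiffness = E/rho = 64/1.7 = 37.6 GPa/(g/cm^3)

37.6 GPa/(g/cm^3)


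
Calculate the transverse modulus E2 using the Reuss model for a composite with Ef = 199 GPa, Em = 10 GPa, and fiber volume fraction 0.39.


1/E2 = Vf/Ef + (1-Vf)/Em = 0.39/199 + 0.61/10
E2 = 15.88 GPa

15.88 GPa


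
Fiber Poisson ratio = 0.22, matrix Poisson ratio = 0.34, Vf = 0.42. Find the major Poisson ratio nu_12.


nu_12 = nu_f*Vf + nu_m*(1-Vf) = 0.22*0.42 + 0.34*0.58 = 0.2896

0.2896


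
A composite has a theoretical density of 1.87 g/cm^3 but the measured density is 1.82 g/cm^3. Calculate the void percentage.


Void% = (rho_theo - rho_actual)/rho_theo * 100 = (1.87 - 1.82)/1.87 * 100 = 2.67%

2.67%


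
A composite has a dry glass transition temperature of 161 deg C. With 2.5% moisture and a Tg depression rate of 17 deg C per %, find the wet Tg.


Tg_wet = Tg_dry - k*moisture = 161 - 17*2.5 = 118.5 deg C

118.5 deg C


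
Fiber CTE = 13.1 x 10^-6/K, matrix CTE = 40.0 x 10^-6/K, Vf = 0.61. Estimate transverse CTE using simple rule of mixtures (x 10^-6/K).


alpha_2 = alpha_f*Vf + alpha_m*(1-Vf) = 13.1*0.61 + 40.0*0.39 = 23.6 x 10^-6/K

23.6 x 10^-6/K


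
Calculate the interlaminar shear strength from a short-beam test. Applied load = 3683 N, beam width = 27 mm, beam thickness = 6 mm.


ILSS = 3F/(4bh) = 3*3683/(4*27*6) = 17.05 MPa

17.05 MPa


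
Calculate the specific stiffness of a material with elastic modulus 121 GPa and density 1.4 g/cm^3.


Specific stiffness = E/rho = 121/1.4 = 86.4 GPa/(g/cm^3)

86.4 GPa/(g/cm^3)


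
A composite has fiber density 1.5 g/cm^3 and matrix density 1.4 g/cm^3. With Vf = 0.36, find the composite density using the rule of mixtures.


rho_c = rho_f*Vf + rho_m*(1-Vf) = 1.5*0.36 + 1.4*0.64 = 1.436 g/cm^3

1.436 g/cm^3


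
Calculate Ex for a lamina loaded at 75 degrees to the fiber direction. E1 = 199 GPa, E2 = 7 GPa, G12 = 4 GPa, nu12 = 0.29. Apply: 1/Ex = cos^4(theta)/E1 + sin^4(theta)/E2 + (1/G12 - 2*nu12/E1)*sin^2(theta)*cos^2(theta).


cos^4(75) = 0.004487, sin^4(75) = 0.870513, sin^2(75)*cos^2(75) = 0.0625
1/G12 - 2*nu12/E1 = 1/4 - 2*0.29/199 = 0.247085 GPa^-1
1/Ex = 0.004487/199 + 0.870513/7 + 0.247085*0.0625 = 0.1398243 GPa^-1
Ex = 7.15 GPa

7.15 GPa


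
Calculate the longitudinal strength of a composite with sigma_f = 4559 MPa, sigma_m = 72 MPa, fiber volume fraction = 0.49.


sigma_1 = sigma_f*Vf + sigma_m*(1-Vf) = 4559*0.49 + 72*0.51 = 2270.6 MPa

2270.6 MPa


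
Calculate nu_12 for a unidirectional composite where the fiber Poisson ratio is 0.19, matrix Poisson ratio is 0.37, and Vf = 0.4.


nu_12 = nu_f*Vf + nu_m*(1-Vf) = 0.19*0.4 + 0.37*0.6 = 0.298

0.298


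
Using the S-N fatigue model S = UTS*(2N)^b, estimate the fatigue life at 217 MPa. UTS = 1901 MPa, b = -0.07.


N = 0.5 * (S/UTS)^(1/b) = 0.5 * (217/1901)^(1/-0.07) = 1.4574e+13 cycles

1.4574e+13 cycles


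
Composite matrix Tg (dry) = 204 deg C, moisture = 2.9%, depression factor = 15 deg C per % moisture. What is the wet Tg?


Tg_wet = Tg_dry - k*moisture = 204 - 15*2.9 = 160.5 deg C

160.5 deg C


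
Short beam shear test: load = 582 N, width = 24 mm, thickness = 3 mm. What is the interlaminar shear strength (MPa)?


ILSS = 3F/(4bh) = 3*582/(4*24*3) = 6.06 MPa

6.06 MPa


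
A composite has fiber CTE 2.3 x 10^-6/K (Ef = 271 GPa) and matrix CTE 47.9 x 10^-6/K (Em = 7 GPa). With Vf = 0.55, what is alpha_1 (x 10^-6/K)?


E1 = Ef*Vf + Em*(1-Vf) = 152.2
alpha_1 = (alpha_f*Ef*Vf + alpha_m*Em*(1-Vf))/E1 = 3.24 x 10^-6/K

3.24 x 10^-6/K


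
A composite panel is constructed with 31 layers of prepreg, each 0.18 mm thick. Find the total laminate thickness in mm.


h = n * t_ply = 31 * 0.18 = 5.58 mm

5.58 mm


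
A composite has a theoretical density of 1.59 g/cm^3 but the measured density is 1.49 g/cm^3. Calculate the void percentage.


Void% = (rho_theo - rho_actual)/rho_theo * 100 = (1.59 - 1.49)/1.59 * 100 = 6.29%

6.29%


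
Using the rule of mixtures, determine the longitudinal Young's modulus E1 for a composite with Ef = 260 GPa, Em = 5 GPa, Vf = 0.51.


E1 = Ef*Vf + Em*(1-Vf) = 260*0.51 + 5*0.49 = 135.05 GPa

135.05 GPa


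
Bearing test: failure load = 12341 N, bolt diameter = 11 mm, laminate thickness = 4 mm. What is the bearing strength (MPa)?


sigma_br = F/(d*h) = 12341/(11*4) = 280.5 MPa

280.5 MPa


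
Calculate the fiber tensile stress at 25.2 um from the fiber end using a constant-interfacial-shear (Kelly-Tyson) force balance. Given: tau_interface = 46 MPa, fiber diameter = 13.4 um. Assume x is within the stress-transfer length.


Force balance: sigma_f * (pi*d^2/4) = tau * (pi*d) * x  ->  sigma_f = 4 * tau * x / d
sigma_f = 4 * 46 * 25.2 / 13.4 = 346.0 MPa

346.0 MPa


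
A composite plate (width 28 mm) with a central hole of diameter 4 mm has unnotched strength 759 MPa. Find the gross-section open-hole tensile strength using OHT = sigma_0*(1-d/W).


OHT = sigma_0*(1-d/W) = 759*(1-4/28) = 650.6 MPa

650.6 MPa


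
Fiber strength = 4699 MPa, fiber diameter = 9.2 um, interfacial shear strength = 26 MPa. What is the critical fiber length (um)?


Lc = sigma_f * d / (2 * tau_i) = 4699 * 9.2 / (2 * 26) = 831.4 um

831.4 um


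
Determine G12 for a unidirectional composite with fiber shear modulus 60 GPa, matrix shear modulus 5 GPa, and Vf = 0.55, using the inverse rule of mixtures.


1/G12 = Vf/Gf + (1-Vf)/Gm = 0.55/60 + 0.45/5
G12 = 10.08 GPa

10.08 GPa


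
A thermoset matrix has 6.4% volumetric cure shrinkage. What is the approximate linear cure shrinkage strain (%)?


Linear shrinkage ≈ vol_shrink/3 = 6.4/3 = 2.133%

2.133%


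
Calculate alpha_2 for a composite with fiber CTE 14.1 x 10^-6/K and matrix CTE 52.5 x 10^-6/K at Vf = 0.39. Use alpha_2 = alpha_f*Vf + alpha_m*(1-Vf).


alpha_2 = alpha_f*Vf + alpha_m*(1-Vf) = 14.1*0.39 + 52.5*0.61 = 37.5 x 10^-6/K

37.5 x 10^-6/K


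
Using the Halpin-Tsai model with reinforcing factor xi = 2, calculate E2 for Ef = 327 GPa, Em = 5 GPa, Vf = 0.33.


eta = (Ef/Em - 1)/(Ef/Em + xi) = (65.4 - 1)/(65.4 + 2) = 0.9555
E2 = Em*(1+xi*eta*Vf)/(1-eta*Vf) = 11.91 GPa

11.91 GPa


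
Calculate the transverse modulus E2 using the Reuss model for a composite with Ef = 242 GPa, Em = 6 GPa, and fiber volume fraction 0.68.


1/E2 = Vf/Ef + (1-Vf)/Em = 0.68/242 + 0.32/6
E2 = 17.81 GPa

17.81 GPa


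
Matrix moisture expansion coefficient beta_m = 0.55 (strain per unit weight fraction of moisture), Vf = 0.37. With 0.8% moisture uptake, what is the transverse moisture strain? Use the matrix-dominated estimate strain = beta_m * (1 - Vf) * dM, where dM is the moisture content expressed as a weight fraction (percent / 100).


dM = 0.8/100 = 0.008
strain = beta_m * (1-Vf) * dM = 0.55 * 0.63 * 0.008 = 0.002772

0.002772


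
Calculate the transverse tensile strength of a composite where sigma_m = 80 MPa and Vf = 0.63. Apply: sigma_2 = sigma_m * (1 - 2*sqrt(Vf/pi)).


factor = 1 - 2*sqrt(0.63/pi) = 0.1044
sigma_2 = 80 * 0.1044 = 8.35 MPa

8.35 MPa


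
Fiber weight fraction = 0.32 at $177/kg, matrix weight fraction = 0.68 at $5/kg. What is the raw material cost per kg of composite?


Cost = cost_f*Wf + cost_m*Wm = 177*0.32 + 5*0.68 = $60.04/kg

$60.04/kg


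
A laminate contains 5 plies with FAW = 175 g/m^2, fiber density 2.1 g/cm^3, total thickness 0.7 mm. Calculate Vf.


Vf = n * FAW / (rho_f * h * 1000) = 5 * 175 / (2.1 * 0.7 * 1000) = 0.5952

0.5952


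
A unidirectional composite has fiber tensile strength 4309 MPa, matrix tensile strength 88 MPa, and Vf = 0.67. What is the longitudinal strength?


sigma_1 = sigma_f*Vf + sigma_m*(1-Vf) = 4309*0.67 + 88*0.33 = 2916.1 MPa

2916.1 MPa


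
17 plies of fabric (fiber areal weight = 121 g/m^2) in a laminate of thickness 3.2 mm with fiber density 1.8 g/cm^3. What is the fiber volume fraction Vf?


Vf = n * FAW / (rho_f * h * 1000) = 17 * 121 / (1.8 * 3.2 * 1000) = 0.3571

0.3571


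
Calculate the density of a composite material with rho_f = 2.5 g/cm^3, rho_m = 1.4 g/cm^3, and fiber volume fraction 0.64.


rho_c = rho_f*Vf + rho_m*(1-Vf) = 2.5*0.64 + 1.4*0.36 = 2.104 g/cm^3

2.104 g/cm^3


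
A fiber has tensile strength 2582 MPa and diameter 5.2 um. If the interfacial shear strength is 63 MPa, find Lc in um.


Lc = sigma_f * d / (2 * tau_i) = 2582 * 5.2 / (2 * 63) = 106.6 um

106.6 um


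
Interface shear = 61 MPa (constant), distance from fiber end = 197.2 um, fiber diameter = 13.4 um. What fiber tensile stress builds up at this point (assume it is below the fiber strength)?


Force balance: sigma_f * (pi*d^2/4) = tau * (pi*d) * x  ->  sigma_f = 4 * tau * x / d
sigma_f = 4 * 61 * 197.2 / 13.4 = 3590.8 MPa

3590.8 MPa


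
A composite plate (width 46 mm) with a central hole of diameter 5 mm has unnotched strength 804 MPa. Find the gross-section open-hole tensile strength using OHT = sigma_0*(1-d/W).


OHT = sigma_0*(1-d/W) = 804*(1-5/46) = 716.6 MPa

716.6 MPa


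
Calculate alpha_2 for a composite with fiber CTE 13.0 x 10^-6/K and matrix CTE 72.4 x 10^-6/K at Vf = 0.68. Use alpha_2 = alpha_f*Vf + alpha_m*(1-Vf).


alpha_2 = alpha_f*Vf + alpha_m*(1-Vf) = 13.0*0.68 + 72.4*0.32 = 32.0 x 10^-6/K

32.0 x 10^-6/K


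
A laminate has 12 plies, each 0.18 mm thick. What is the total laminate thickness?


h = n * t_ply = 12 * 0.18 = 2.16 mm

2.16 mm


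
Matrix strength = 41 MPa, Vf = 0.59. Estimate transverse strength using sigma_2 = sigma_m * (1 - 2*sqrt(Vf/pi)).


factor = 1 - 2*sqrt(0.59/pi) = 0.1333
sigma_2 = 41 * 0.1333 = 5.46 MPa

5.46 MPa


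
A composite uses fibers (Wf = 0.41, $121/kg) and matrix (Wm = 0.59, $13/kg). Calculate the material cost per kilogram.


Cost = cost_f*Wf + cost_m*Wm = 121*0.41 + 13*0.59 = $57.28/kg

$57.28/kg


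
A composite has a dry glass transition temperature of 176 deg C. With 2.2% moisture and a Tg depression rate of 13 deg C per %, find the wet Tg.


Tg_wet = Tg_dry - k*moisture = 176 - 13*2.2 = 147.4 deg C

147.4 deg C


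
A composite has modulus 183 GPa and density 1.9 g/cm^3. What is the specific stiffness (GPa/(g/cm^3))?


Specific stiffness = E/rho = 183/1.9 = 96.3 GPa/(g/cm^3)

96.3 GPa/(g/cm^3)


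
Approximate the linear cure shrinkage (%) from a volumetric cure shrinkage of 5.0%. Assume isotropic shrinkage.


Linear shrinkage ≈ vol_shrink/3 = 5.0/3 = 1.667%

1.667%


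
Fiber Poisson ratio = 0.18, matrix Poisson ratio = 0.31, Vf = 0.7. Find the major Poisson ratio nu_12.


nu_12 = nu_f*Vf + nu_m*(1-Vf) = 0.18*0.7 + 0.31*0.3 = 0.219

0.219


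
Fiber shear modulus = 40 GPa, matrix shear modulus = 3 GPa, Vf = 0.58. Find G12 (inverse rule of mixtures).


1/G12 = Vf/Gf + (1-Vf)/Gm = 0.58/40 + 0.42/3
G12 = 6.47 GPa

6.47 GPa


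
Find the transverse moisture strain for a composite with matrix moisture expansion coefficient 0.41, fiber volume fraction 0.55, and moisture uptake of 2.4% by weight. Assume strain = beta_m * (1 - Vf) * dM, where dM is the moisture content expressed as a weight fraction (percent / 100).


dM = 2.4/100 = 0.024
strain = beta_m * (1-Vf) * dM = 0.41 * 0.45 * 0.024 = 0.004428

0.004428


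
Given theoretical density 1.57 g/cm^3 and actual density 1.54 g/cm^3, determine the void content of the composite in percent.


Void% = (rho_theo - rho_actual)/rho_theo * 100 = (1.57 - 1.54)/1.57 * 100 = 1.91%

1.91%


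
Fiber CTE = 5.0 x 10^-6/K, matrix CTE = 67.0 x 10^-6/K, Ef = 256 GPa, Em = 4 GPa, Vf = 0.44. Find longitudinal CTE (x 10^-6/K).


E1 = Ef*Vf + Em*(1-Vf) = 114.88
alpha_1 = (alpha_f*Ef*Vf + alpha_m*Em*(1-Vf))/E1 = 6.21 x 10^-6/K

6.21 x 10^-6/K


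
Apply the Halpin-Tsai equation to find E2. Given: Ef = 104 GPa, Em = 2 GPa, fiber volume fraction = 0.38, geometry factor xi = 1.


eta = (Ef/Em - 1)/(Ef/Em + xi) = (52.0 - 1)/(52.0 + 1) = 0.9623
E2 = Em*(1+xi*eta*Vf)/(1-eta*Vf) = 4.31 GPa

4.31 GPa


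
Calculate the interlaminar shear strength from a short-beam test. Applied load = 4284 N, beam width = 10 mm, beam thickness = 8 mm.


ILSS = 3F/(4bh) = 3*4284/(4*10*8) = 40.16 MPa

40.16 MPa


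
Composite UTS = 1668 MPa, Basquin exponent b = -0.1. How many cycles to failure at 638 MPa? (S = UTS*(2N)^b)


N = 0.5 * (S/UTS)^(1/b) = 0.5 * (638/1668)^(1/-0.1) = 7459.7398 cycles

7459.7398 cycles


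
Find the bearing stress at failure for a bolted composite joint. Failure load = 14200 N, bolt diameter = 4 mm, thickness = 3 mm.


sigma_br = F/(d*h) = 14200/(4*3) = 1183.3 MPa

1183.3 MPa


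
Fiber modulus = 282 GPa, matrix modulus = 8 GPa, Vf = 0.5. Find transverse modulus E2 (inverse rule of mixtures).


1/E2 = Vf/Ef + (1-Vf)/Em = 0.5/282 + 0.5/8
E2 = 15.56 GPa

15.56 GPa


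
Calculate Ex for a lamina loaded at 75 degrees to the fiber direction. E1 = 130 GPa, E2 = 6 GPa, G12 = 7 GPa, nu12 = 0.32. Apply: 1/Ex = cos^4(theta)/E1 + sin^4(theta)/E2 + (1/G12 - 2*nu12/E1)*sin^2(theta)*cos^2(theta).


cos^4(75) = 0.004487, sin^4(75) = 0.870513, sin^2(75)*cos^2(75) = 0.0625
1/G12 - 2*nu12/E1 = 1/7 - 2*0.32/130 = 0.137934 GPa^-1
1/Ex = 0.004487/130 + 0.870513/6 + 0.137934*0.0625 = 0.1537408 GPa^-1
Ex = 6.5 GPa

6.5 GPa


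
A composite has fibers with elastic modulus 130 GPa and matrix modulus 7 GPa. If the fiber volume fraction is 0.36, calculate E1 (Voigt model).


E1 = Ef*Vf + Em*(1-Vf) = 130*0.36 + 7*0.64 = 51.28 GPa

51.28 GPa


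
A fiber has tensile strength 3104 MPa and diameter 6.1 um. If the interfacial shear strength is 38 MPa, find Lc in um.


Lc = sigma_f * d / (2 * tau_i) = 3104 * 6.1 / (2 * 38) = 249.1 um

249.1 um


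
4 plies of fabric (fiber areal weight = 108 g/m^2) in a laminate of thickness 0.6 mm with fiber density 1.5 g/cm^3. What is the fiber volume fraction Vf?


Vf = n * FAW / (rho_f * h * 1000) = 4 * 108 / (1.5 * 0.6 * 1000) = 0.48

0.48


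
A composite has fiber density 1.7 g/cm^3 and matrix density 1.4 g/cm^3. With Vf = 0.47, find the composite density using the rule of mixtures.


rho_c = rho_f*Vf + rho_m*(1-Vf) = 1.7*0.47 + 1.4*0.53 = 1.541 g/cm^3

1.541 g/cm^3


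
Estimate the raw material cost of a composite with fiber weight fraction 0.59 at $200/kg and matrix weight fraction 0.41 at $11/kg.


Cost = cost_f*Wf + cost_m*Wm = 200*0.59 + 11*0.41 = $122.51/kg

$122.51/kg


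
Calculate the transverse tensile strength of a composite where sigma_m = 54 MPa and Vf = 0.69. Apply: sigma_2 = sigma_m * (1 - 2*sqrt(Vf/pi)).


factor = 1 - 2*sqrt(0.69/pi) = 0.0627
sigma_2 = 54 * 0.0627 = 3.39 MPa

3.39 MPa


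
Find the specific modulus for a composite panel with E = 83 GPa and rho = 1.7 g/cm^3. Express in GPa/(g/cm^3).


Specific stiffness = E/rho = 83/1.7 = 48.8 GPa/(g/cm^3)

48.8 GPa/(g/cm^3)


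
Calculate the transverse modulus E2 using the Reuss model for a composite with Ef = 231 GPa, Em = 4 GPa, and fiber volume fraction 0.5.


1/E2 = Vf/Ef + (1-Vf)/Em = 0.5/231 + 0.5/4
E2 = 7.86 GPa

7.86 GPa


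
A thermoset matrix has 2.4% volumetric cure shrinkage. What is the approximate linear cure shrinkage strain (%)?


Linear shrinkage ≈ vol_shrink/3 = 2.4/3 = 0.8%

0.8%


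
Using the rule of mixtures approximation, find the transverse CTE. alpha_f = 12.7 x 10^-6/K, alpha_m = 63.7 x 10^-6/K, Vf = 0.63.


alpha_2 = alpha_f*Vf + alpha_m*(1-Vf) = 12.7*0.63 + 63.7*0.37 = 31.6 x 10^-6/K

31.6 x 10^-6/K


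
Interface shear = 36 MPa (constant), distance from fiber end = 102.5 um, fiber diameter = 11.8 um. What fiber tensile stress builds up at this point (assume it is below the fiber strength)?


Force balance: sigma_f * (pi*d^2/4) = tau * (pi*d) * x  ->  sigma_f = 4 * tau * x / d
sigma_f = 4 * 36 * 102.5 / 11.8 = 1250.8 MPa

1250.8 MPa


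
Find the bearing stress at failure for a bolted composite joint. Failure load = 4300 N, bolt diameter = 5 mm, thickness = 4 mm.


sigma_br = F/(d*h) = 4300/(5*4) = 215.0 MPa

215.0 MPa


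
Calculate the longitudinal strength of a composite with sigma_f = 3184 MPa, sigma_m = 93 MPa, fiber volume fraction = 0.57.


sigma_1 = sigma_f*Vf + sigma_m*(1-Vf) = 3184*0.57 + 93*0.43 = 1854.9 MPa

1854.9 MPa


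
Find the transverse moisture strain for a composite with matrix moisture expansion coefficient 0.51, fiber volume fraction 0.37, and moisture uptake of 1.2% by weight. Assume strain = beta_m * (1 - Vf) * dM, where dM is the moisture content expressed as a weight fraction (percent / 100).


dM = 1.2/100 = 0.012
strain = beta_m * (1-Vf) * dM = 0.51 * 0.63 * 0.012 = 0.0038556

0.0038556


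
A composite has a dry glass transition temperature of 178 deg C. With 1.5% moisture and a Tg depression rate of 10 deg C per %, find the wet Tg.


Tg_wet = Tg_dry - k*moisture = 178 - 10*1.5 = 163.0 deg C

163.0 deg C


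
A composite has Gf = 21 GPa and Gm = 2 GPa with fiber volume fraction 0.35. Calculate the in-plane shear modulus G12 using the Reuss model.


1/G12 = Vf/Gf + (1-Vf)/Gm = 0.35/21 + 0.65/2
G12 = 2.93 GPa

2.93 GPa


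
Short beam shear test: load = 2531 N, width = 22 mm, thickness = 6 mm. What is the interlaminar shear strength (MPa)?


ILSS = 3F/(4bh) = 3*2531/(4*22*6) = 14.38 MPa

14.38 MPa


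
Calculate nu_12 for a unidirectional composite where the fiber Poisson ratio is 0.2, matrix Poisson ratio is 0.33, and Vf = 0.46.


nu_12 = nu_f*Vf + nu_m*(1-Vf) = 0.2*0.46 + 0.33*0.54 = 0.2702

0.2702


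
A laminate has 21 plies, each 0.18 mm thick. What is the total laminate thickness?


h = n * t_ply = 21 * 0.18 = 3.78 mm

3.78 mm


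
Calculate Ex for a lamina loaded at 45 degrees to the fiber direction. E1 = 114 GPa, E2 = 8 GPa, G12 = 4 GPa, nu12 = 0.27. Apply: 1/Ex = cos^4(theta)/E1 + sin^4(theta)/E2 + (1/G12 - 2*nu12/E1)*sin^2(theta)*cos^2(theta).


cos^4(45) = 0.25, sin^4(45) = 0.25, sin^2(45)*cos^2(45) = 0.25
1/G12 - 2*nu12/E1 = 1/4 - 2*0.27/114 = 0.245263 GPa^-1
1/Ex = 0.25/114 + 0.25/8 + 0.245263*0.25 = 0.0947588 GPa^-1
Ex = 10.55 GPa

10.55 GPa


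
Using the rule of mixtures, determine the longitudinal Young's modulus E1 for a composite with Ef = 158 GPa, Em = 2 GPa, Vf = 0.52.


E1 = Ef*Vf + Em*(1-Vf) = 158*0.52 + 2*0.48 = 83.12 GPa

83.12 GPa


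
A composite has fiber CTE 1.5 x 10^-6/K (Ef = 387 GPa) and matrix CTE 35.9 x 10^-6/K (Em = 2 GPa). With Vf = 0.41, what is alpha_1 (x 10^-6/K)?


E1 = Ef*Vf + Em*(1-Vf) = 159.85
alpha_1 = (alpha_f*Ef*Vf + alpha_m*Em*(1-Vf))/E1 = 1.75 x 10^-6/K

1.75 x 10^-6/K


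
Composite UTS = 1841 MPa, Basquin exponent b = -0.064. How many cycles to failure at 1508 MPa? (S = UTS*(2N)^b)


N = 0.5 * (S/UTS)^(1/b) = 0.5 * (1508/1841)^(1/-0.064) = 11.2957 cycles

11.2957 cycles


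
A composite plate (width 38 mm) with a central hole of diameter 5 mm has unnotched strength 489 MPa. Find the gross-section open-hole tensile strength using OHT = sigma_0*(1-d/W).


OHT = sigma_0*(1-d/W) = 489*(1-5/38) = 424.7 MPa

424.7 MPa


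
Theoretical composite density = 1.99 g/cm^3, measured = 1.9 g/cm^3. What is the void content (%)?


Void% = (rho_theo - rho_actual)/rho_theo * 100 = (1.99 - 1.9)/1.99 * 100 = 4.52%

4.52%


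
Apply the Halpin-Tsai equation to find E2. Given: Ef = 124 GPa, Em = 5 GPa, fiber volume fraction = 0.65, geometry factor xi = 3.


eta = (Ef/Em - 1)/(Ef/Em + xi) = (24.8 - 1)/(24.8 + 3) = 0.8561
E2 = Em*(1+xi*eta*Vf)/(1-eta*Vf) = 30.09 GPa

30.09 GPa


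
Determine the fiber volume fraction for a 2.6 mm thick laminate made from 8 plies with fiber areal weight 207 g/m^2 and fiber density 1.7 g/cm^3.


Vf = n * FAW / (rho_f * h * 1000) = 8 * 207 / (1.7 * 2.6 * 1000) = 0.3747

0.3747


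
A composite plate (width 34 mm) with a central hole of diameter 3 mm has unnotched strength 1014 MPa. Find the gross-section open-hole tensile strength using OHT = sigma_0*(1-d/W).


OHT = sigma_0*(1-d/W) = 1014*(1-3/34) = 924.5 MPa

924.5 MPa


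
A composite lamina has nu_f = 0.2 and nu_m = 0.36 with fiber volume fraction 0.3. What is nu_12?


nu_12 = nu_f*Vf + nu_m*(1-Vf) = 0.2*0.3 + 0.36*0.7 = 0.312

0.312


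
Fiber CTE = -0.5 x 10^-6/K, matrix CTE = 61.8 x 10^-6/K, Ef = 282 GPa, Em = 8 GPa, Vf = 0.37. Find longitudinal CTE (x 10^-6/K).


E1 = Ef*Vf + Em*(1-Vf) = 109.38
alpha_1 = (alpha_f*Ef*Vf + alpha_m*Em*(1-Vf))/E1 = 2.37 x 10^-6/K

2.37 x 10^-6/K


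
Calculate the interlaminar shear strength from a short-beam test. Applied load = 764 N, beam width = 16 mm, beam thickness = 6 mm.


ILSS = 3F/(4bh) = 3*764/(4*16*6) = 5.97 MPa

5.97 MPa


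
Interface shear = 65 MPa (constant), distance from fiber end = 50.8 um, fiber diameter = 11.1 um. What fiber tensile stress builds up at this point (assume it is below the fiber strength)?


Force balance: sigma_f * (pi*d^2/4) = tau * (pi*d) * x  ->  sigma_f = 4 * tau * x / d
sigma_f = 4 * 65 * 50.8 / 11.1 = 1189.9 MPa

1189.9 MPa


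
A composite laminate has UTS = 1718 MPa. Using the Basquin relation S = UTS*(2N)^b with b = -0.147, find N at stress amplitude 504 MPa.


N = 0.5 * (S/UTS)^(1/b) = 0.5 * (504/1718)^(1/-0.147) = 2099.1771 cycles

2099.1771 cycles


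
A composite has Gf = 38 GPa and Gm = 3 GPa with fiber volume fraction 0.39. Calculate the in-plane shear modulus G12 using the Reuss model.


1/G12 = Vf/Gf + (1-Vf)/Gm = 0.39/38 + 0.61/3
G12 = 4.68 GPa

4.68 GPa


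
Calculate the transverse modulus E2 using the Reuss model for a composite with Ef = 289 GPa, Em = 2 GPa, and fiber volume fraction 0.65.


1/E2 = Vf/Ef + (1-Vf)/Em = 0.65/289 + 0.35/2
E2 = 5.64 GPa

5.64 GPa


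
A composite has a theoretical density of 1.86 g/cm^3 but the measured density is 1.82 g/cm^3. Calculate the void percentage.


Void% = (rho_theo - rho_actual)/rho_theo * 100 = (1.86 - 1.82)/1.86 * 100 = 2.15%

2.15%


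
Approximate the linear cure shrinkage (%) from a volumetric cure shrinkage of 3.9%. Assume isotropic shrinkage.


Linear shrinkage ≈ vol_shrink/3 = 3.9/3 = 1.3%

1.3%


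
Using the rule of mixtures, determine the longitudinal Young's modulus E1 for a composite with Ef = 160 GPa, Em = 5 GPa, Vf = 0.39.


E1 = Ef*Vf + Em*(1-Vf) = 160*0.39 + 5*0.61 = 65.45 GPa

65.45 GPa


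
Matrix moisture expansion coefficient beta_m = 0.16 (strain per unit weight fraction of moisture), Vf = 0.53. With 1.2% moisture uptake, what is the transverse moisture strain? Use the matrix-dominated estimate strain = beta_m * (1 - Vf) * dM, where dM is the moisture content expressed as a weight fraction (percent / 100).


dM = 1.2/100 = 0.012
strain = beta_m * (1-Vf) * dM = 0.16 * 0.47 * 0.012 = 0.0009024

0.0009024


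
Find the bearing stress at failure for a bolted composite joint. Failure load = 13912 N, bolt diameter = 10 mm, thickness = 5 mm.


sigma_br = F/(d*h) = 13912/(10*5) = 278.2 MPa

278.2 MPa


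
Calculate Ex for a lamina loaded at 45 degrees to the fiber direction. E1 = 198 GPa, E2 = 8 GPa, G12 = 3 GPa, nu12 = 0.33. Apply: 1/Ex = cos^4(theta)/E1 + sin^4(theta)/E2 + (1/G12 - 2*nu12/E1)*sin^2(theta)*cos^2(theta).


cos^4(45) = 0.25, sin^4(45) = 0.25, sin^2(45)*cos^2(45) = 0.25
1/G12 - 2*nu12/E1 = 1/3 - 2*0.33/198 = 0.33 GPa^-1
1/Ex = 0.25/198 + 0.25/8 + 0.33*0.25 = 0.1150126 GPa^-1
Ex = 8.69 GPa

8.69 GPa


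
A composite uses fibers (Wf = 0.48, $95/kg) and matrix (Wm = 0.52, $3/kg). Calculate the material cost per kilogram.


Cost = cost_f*Wf + cost_m*Wm = 95*0.48 + 3*0.52 = $47.16/kg

$47.16/kg


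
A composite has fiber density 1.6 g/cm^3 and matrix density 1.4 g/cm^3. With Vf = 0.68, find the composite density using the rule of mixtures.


rho_c = rho_f*Vf + rho_m*(1-Vf) = 1.6*0.68 + 1.4*0.32 = 1.536 g/cm^3

1.536 g/cm^3


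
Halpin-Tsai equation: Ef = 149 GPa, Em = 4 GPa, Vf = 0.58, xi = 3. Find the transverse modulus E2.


eta = (Ef/Em - 1)/(Ef/Em + xi) = (37.25 - 1)/(37.25 + 3) = 0.9006
E2 = Em*(1+xi*eta*Vf)/(1-eta*Vf) = 21.5 GPa

21.5 GPa


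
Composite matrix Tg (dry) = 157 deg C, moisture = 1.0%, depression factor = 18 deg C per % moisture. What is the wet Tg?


Tg_wet = Tg_dry - k*moisture = 157 - 18*1.0 = 139.0 deg C

139.0 deg C


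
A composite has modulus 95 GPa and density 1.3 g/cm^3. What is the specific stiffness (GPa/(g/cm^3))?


Specific stiffness = E/rho = 95/1.3 = 73.1 GPa/(g/cm^3)

73.1 GPa/(g/cm^3)


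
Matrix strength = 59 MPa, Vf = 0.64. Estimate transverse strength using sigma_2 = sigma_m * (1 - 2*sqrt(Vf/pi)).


factor = 1 - 2*sqrt(0.64/pi) = 0.0973
sigma_2 = 59 * 0.0973 = 5.74 MPa

5.74 MPa


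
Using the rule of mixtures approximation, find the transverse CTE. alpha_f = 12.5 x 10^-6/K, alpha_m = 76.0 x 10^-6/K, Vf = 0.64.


alpha_2 = alpha_f*Vf + alpha_m*(1-Vf) = 12.5*0.64 + 76.0*0.36 = 35.4 x 10^-6/K

35.4 x 10^-6/K


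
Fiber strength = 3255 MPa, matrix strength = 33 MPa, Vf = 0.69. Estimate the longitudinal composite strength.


sigma_1 = sigma_f*Vf + sigma_m*(1-Vf) = 3255*0.69 + 33*0.31 = 2256.2 MPa

2256.2 MPa


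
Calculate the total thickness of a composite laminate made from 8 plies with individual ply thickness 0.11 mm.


h = n * t_ply = 8 * 0.11 = 0.88 mm

0.88 mm


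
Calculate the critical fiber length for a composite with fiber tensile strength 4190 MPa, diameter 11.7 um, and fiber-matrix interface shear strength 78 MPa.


Lc = sigma_f * d / (2 * tau_i) = 4190 * 11.7 / (2 * 78) = 314.3 um

314.3 um


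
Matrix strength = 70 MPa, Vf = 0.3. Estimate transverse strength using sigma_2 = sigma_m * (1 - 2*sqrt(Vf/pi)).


factor = 1 - 2*sqrt(0.3/pi) = 0.382
sigma_2 = 70 * 0.382 = 26.74 MPa

26.74 MPa


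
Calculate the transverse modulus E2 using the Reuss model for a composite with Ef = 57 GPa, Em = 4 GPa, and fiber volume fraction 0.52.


1/E2 = Vf/Ef + (1-Vf)/Em = 0.52/57 + 0.48/4
E2 = 7.74 GPa

7.74 GPa


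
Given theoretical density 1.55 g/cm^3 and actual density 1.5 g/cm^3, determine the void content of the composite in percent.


Void% = (rho_theo - rho_actual)/rho_theo * 100 = (1.55 - 1.5)/1.55 * 100 = 3.23%

3.23%


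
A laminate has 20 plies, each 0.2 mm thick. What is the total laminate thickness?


h = n * t_ply = 20 * 0.2 = 4.0 mm

4.0 mm


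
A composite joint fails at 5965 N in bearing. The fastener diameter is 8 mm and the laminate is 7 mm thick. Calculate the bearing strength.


sigma_br = F/(d*h) = 5965/(8*7) = 106.5 MPa

106.5 MPa


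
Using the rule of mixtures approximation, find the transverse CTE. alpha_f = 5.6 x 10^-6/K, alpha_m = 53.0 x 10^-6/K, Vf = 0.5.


alpha_2 = alpha_f*Vf + alpha_m*(1-Vf) = 5.6*0.5 + 53.0*0.5 = 29.3 x 10^-6/K

29.3 x 10^-6/K


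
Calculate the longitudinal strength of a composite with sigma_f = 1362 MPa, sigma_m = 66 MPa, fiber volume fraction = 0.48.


sigma_1 = sigma_f*Vf + sigma_m*(1-Vf) = 1362*0.48 + 66*0.52 = 688.1 MPa

688.1 MPa


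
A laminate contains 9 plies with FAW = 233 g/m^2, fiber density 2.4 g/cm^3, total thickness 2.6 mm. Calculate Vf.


Vf = n * FAW / (rho_f * h * 1000) = 9 * 233 / (2.4 * 2.6 * 1000) = 0.3361

0.3361


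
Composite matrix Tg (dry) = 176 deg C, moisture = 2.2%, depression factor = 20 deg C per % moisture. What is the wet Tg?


Tg_wet = Tg_dry - k*moisture = 176 - 20*2.2 = 132.0 deg C

132.0 deg C


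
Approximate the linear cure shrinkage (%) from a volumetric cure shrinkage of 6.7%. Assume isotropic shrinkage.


Linear shrinkage ≈ vol_shrink/3 = 6.7/3 = 2.233%

2.233%


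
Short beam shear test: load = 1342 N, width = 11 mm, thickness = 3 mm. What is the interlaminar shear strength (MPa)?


ILSS = 3F/(4bh) = 3*1342/(4*11*3) = 30.5 MPa

30.5 MPa


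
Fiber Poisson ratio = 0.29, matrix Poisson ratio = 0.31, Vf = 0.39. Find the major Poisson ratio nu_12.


nu_12 = nu_f*Vf + nu_m*(1-Vf) = 0.29*0.39 + 0.31*0.61 = 0.3022

0.3022


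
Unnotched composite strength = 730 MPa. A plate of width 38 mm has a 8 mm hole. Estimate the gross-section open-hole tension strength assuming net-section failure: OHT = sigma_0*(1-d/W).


OHT = sigma_0*(1-d/W) = 730*(1-8/38) = 576.3 MPa

576.3 MPa


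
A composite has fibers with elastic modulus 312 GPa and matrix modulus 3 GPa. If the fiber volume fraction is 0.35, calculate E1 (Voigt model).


E1 = Ef*Vf + Em*(1-Vf) = 312*0.35 + 3*0.65 = 111.15 GPa

111.15 GPa


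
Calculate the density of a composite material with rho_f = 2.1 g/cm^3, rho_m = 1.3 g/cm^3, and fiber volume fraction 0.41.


rho_c = rho_f*Vf + rho_m*(1-Vf) = 2.1*0.41 + 1.3*0.59 = 1.628 g/cm^3

1.628 g/cm^3


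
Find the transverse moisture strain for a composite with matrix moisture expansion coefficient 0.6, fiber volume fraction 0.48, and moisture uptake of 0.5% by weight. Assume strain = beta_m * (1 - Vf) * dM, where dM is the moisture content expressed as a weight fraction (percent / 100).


dM = 0.5/100 = 0.005
strain = beta_m * (1-Vf) * dM = 0.6 * 0.52 * 0.005 = 0.00156

0.00156


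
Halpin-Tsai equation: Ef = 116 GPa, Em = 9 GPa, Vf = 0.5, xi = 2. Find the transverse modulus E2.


eta = (Ef/Em - 1)/(Ef/Em + xi) = (12.8889 - 1)/(12.8889 + 2) = 0.7985
E2 = Em*(1+xi*eta*Vf)/(1-eta*Vf) = 26.94 GPa

26.94 GPa


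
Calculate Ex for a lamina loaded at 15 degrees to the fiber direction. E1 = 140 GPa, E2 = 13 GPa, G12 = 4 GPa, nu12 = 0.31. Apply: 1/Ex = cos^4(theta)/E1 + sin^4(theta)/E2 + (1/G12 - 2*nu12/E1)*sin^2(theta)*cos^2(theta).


cos^4(15) = 0.870513, sin^4(15) = 0.004487, sin^2(15)*cos^2(15) = 0.0625
1/G12 - 2*nu12/E1 = 1/4 - 2*0.31/140 = 0.245571 GPa^-1
1/Ex = 0.870513/140 + 0.004487/13 + 0.245571*0.0625 = 0.0219113 GPa^-1
Ex = 45.64 GPa

45.64 GPa


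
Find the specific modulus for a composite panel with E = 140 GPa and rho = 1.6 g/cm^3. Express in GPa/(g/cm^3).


Specific stiffness = E/rho = 140/1.6 = 87.5 GPa/(g/cm^3)

87.5 GPa/(g/cm^3)


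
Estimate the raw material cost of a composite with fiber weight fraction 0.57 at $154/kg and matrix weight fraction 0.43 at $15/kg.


Cost = cost_f*Wf + cost_m*Wm = 154*0.57 + 15*0.43 = $94.23/kg

$94.23/kg


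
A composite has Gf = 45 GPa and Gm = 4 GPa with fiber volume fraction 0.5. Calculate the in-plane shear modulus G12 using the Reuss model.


1/G12 = Vf/Gf + (1-Vf)/Gm = 0.5/45 + 0.5/4
G12 = 7.35 GPa

7.35 GPa


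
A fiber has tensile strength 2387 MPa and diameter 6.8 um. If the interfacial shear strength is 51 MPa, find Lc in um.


Lc = sigma_f * d / (2 * tau_i) = 2387 * 6.8 / (2 * 51) = 159.1 um

159.1 um


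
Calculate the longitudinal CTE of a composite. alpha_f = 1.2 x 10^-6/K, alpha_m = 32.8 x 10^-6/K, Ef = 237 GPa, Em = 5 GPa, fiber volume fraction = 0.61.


E1 = Ef*Vf + Em*(1-Vf) = 146.52
alpha_1 = (alpha_f*Ef*Vf + alpha_m*Em*(1-Vf))/E1 = 1.62 x 10^-6/K

1.62 x 10^-6/K


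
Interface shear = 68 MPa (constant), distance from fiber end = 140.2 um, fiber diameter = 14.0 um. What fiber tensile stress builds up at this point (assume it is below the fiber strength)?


Force balance: sigma_f * (pi*d^2/4) = tau * (pi*d) * x  ->  sigma_f = 4 * tau * x / d
sigma_f = 4 * 68 * 140.2 / 14.0 = 2723.9 MPa

2723.9 MPa


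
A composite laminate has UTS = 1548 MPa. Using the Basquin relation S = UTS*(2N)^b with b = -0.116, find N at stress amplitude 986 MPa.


N = 0.5 * (S/UTS)^(1/b) = 0.5 * (986/1548)^(1/-0.116) = 24.4181 cycles

24.4181 cycles


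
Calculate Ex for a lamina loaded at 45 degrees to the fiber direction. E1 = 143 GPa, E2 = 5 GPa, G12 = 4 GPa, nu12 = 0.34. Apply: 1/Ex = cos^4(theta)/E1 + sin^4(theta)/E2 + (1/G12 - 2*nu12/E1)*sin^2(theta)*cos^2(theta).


cos^4(45) = 0.25, sin^4(45) = 0.25, sin^2(45)*cos^2(45) = 0.25
1/G12 - 2*nu12/E1 = 1/4 - 2*0.34/143 = 0.245245 GPa^-1
1/Ex = 0.25/143 + 0.25/5 + 0.245245*0.25 = 0.1130594 GPa^-1
Ex = 8.84 GPa

8.84 GPa


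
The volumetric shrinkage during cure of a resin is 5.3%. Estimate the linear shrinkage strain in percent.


Linear shrinkage ≈ vol_shrink/3 = 5.3/3 = 1.767%

1.767%


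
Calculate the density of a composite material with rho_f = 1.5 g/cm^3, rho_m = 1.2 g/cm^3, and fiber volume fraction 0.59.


rho_c = rho_f*Vf + rho_m*(1-Vf) = 1.5*0.59 + 1.2*0.41 = 1.377 g/cm^3

1.377 g/cm^3


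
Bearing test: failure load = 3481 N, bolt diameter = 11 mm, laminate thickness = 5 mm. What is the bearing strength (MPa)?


sigma_br = F/(d*h) = 3481/(11*5) = 63.3 MPa

63.3 MPa


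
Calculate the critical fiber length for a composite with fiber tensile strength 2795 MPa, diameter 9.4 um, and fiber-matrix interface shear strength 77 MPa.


Lc = sigma_f * d / (2 * tau_i) = 2795 * 9.4 / (2 * 77) = 170.6 um

170.6 um


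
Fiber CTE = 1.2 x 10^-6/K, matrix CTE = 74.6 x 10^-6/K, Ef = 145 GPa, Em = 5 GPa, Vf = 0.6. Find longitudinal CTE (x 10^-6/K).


E1 = Ef*Vf + Em*(1-Vf) = 89.0
alpha_1 = (alpha_f*Ef*Vf + alpha_m*Em*(1-Vf))/E1 = 2.85 x 10^-6/K

2.85 x 10^-6/K


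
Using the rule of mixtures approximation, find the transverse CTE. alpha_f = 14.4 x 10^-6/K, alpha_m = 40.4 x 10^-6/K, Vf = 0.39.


alpha_2 = alpha_f*Vf + alpha_m*(1-Vf) = 14.4*0.39 + 40.4*0.61 = 30.3 x 10^-6/K

30.3 x 10^-6/K


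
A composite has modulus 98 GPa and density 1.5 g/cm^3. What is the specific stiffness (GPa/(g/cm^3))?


Specific stiffness = E/rho = 98/1.5 = 65.3 GPa/(g/cm^3)

65.3 GPa/(g/cm^3)


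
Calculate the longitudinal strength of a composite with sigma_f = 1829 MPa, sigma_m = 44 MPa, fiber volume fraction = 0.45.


sigma_1 = sigma_f*Vf + sigma_m*(1-Vf) = 1829*0.45 + 44*0.55 = 847.3 MPa

847.3 MPa


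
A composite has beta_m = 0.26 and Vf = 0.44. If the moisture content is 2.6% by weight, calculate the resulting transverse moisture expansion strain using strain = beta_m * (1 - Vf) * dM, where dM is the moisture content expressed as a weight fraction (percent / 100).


dM = 2.6/100 = 0.026
strain = beta_m * (1-Vf) * dM = 0.26 * 0.56 * 0.026 = 0.0037856

0.0037856


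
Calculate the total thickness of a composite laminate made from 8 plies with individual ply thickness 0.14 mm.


h = n * t_ply = 8 * 0.14 = 1.12 mm

1.12 mm


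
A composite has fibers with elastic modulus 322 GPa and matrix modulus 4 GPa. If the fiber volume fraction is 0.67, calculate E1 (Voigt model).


E1 = Ef*Vf + Em*(1-Vf) = 322*0.67 + 4*0.33 = 217.06 GPa

217.06 GPa


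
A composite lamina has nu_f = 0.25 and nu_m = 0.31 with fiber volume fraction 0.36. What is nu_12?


nu_12 = nu_f*Vf + nu_m*(1-Vf) = 0.25*0.36 + 0.31*0.64 = 0.2884

0.2884


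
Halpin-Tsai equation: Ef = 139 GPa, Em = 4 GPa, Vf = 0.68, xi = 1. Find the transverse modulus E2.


eta = (Ef/Em - 1)/(Ef/Em + xi) = (34.75 - 1)/(34.75 + 1) = 0.9441
E2 = Em*(1+xi*eta*Vf)/(1-eta*Vf) = 18.34 GPa

18.34 GPa


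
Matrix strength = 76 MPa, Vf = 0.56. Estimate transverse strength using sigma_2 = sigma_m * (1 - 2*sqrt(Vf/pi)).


factor = 1 - 2*sqrt(0.56/pi) = 0.1556
sigma_2 = 76 * 0.1556 = 11.83 MPa

11.83 MPa


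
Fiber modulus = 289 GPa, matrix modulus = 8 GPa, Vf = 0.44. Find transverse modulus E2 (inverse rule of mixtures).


1/E2 = Vf/Ef + (1-Vf)/Em = 0.44/289 + 0.56/8
E2 = 13.98 GPa

13.98 GPa


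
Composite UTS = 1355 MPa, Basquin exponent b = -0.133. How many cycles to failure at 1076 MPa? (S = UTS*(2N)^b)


N = 0.5 * (S/UTS)^(1/b) = 0.5 * (1076/1355)^(1/-0.133) = 2.8301 cycles

2.8301 cycles


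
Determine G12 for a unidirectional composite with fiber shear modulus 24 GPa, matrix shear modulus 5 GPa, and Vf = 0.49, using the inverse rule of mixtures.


1/G12 = Vf/Gf + (1-Vf)/Gm = 0.49/24 + 0.51/5
G12 = 8.17 GPa

8.17 GPa


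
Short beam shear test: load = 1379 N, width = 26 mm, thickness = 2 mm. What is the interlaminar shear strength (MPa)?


ILSS = 3F/(4bh) = 3*1379/(4*26*2) = 19.89 MPa

19.89 MPa


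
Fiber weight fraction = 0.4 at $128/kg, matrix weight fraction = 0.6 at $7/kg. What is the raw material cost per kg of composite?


Cost = cost_f*Wf + cost_m*Wm = 128*0.4 + 7*0.6 = $55.4/kg

$55.4/kg


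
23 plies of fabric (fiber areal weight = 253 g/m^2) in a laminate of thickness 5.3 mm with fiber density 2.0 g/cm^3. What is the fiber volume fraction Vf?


Vf = n * FAW / (rho_f * h * 1000) = 23 * 253 / (2.0 * 5.3 * 1000) = 0.549

0.549


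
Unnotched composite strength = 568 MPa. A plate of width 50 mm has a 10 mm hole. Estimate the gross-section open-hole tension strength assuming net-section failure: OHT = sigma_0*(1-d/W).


OHT = sigma_0*(1-d/W) = 568*(1-10/50) = 454.4 MPa

454.4 MPa


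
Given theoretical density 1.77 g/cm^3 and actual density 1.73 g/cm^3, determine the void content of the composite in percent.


Void% = (rho_theo - rho_actual)/rho_theo * 100 = (1.77 - 1.73)/1.77 * 100 = 2.26%

2.26%


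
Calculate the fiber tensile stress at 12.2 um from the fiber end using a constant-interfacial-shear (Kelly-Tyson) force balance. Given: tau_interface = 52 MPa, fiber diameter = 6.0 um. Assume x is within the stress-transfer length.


Force balance: sigma_f * (pi*d^2/4) = tau * (pi*d) * x  ->  sigma_f = 4 * tau * x / d
sigma_f = 4 * 52 * 12.2 / 6.0 = 422.9 MPa

422.9 MPa


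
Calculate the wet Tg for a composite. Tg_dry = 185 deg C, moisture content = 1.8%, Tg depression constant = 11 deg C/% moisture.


Tg_wet = Tg_dry - k*moisture = 185 - 11*1.8 = 165.2 deg C

165.2 deg C
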